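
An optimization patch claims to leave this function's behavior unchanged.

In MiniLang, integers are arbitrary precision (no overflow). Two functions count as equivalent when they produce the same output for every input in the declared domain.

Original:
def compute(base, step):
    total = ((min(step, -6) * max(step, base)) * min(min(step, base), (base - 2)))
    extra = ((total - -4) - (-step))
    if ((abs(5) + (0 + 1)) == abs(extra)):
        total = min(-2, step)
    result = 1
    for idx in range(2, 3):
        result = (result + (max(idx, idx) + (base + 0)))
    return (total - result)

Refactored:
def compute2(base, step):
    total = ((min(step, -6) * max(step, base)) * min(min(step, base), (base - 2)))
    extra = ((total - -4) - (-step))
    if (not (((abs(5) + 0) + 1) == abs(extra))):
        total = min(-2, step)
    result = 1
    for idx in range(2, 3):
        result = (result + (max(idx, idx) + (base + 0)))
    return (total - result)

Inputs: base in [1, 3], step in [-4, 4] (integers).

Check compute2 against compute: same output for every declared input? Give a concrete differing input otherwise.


Evaluate both at base=1, step=-4.
compute: total := 24 | extra := 24 | ((abs(5) + (0 + 1)) == abs(extra)): false | result := 1 | iter idx=2: | result := 4 | result 20
compute2: total := 24 | extra := 24 | (not (((abs(5) + 0) + 1) == abs(extra))): true | total := -4 | result := 1 | iter idx=2: | result := 4 | result -8
20 != -8, so the rewrite changes behavior.
verdict: not equivalent; witness: base=1, step=-4


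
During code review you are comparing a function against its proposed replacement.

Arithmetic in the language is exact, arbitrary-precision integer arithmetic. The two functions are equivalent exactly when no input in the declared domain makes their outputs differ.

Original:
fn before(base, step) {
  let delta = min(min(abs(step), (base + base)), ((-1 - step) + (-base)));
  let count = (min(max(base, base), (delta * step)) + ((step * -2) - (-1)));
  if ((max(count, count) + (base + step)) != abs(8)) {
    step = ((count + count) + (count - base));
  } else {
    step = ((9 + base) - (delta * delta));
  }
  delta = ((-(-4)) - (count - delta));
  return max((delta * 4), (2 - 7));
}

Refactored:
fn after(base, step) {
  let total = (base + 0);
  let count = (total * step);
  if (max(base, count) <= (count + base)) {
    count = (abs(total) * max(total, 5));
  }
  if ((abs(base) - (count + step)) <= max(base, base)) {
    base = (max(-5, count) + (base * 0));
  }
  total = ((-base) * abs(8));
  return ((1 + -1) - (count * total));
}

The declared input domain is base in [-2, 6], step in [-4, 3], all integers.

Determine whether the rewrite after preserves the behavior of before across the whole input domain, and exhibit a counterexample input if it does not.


These are not equivalent — on base=-2, step=-4 the outputs split (-5 vs 512).
before: delta := -4 | count := 7 | ((max(count, count) + (base + step)) != abs(8)): true | step := 23 | delta := -7 | result -5
after: total := -2 | count := 8 | (max(base, count) <= (count + base)): false | ((abs(base) - (count + step)) <= max(base, base)): true | base := 8 | total := -64 | result 512
verdict: not equivalent; witness: base=-2, step=-4


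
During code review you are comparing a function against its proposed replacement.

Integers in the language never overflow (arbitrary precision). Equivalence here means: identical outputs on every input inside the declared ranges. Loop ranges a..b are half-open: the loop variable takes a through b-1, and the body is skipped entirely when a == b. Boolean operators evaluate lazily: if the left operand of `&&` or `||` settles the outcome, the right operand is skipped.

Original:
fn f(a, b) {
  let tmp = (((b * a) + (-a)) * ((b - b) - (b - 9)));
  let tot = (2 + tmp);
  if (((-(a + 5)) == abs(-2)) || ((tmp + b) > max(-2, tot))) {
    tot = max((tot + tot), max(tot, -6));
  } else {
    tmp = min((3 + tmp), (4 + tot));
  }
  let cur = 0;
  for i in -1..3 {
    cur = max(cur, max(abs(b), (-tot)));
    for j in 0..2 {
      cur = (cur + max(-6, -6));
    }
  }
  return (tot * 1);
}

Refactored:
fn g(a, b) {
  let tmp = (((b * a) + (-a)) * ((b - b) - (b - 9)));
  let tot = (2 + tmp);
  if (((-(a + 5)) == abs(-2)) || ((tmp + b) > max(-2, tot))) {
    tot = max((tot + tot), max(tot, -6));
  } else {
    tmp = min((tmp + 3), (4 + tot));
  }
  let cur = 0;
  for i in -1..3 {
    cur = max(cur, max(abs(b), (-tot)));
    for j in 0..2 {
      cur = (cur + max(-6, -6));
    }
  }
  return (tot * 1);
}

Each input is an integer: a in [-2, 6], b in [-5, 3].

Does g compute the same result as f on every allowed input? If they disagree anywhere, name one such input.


Although same computation, different form, 81/81 inputs agree.
verdict: equivalent


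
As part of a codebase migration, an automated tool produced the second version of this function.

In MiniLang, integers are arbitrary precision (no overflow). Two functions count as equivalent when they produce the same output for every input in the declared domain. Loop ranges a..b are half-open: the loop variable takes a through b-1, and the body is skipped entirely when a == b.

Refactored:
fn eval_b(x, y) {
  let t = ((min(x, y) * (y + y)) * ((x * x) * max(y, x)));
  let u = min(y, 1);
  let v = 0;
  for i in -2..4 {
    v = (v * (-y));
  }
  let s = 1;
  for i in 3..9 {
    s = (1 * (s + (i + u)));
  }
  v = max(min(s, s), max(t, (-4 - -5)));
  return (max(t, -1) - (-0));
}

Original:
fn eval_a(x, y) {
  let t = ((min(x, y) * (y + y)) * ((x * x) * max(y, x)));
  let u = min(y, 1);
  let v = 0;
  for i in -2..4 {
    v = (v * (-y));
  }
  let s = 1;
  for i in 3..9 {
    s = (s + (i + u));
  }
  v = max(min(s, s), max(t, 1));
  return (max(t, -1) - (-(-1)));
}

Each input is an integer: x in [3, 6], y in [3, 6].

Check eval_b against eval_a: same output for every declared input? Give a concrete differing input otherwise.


Run the pair on x=3, y=3.
eval_a: t := 486 | u := 1 | v := 0 | iter i=-2: | v := 0 | iter i=-1: | v := 0 | iter i=0: | v := 0 | iter i=1: | v := 0 | iter i=2: | v := 0 | iter i=3: | v := 0 | s := 1 | iter i=3: | s := 5 | iter i=4: | s := 10 | iter i=5: | s := 16 | iter i=6: | s := 23 | iter i=7: | s := 31 | iter i=8: | s := 40 | v := 486 | result 485
eval_b: t := 486 | u := 1 | v := 0 | iter i=-2: | v := 0 | iter i=-1: | v := 0 | iter i=0: | v := 0 | iter i=1: | v := 0 | iter i=2: | v := 0 | iter i=3: | v := 0 | s := 1 | iter i=3: | s := 5 | iter i=4: | s := 10 | iter i=5: | s := 16 | iter i=6: | s := 23 | iter i=7: | s := 31 | iter i=8: | s := 40 | v := 486 | result 486
485 against 486: the behavior changed.
verdict: not equivalent; witness: x=3, y=3


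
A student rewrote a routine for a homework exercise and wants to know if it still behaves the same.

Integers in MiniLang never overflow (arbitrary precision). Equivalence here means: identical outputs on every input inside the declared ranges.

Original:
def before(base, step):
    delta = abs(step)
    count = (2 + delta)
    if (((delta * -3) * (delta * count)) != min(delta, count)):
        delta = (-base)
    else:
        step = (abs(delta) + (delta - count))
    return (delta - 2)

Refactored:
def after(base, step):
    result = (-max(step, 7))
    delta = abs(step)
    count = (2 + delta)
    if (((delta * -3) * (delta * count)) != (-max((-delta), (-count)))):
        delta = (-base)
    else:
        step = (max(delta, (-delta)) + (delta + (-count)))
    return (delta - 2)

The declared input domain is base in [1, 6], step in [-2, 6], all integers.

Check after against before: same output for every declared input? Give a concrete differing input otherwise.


Equivalent — the differences include min/max/abs usage differs; also local variable names differ; also arithmetic usage differs; also constant usage differs; also statement counts differ, yet no declared input distinguishes the two.
Tracing base=5, step=4: before: delta = 4; count = 6; (((delta * -3) * (delta * count)) != min(delta, count)) -> true; delta = -5; return -7 | after: result = -7; delta = 4; count = 6; (((delta * -3) * (delta * count)) != (-max((-delta), (-count)))) -> true; delta = -5; return -7 — matching result -7.
Sweeping the whole domain (54 inputs) finds no disagreement.
verdict: equivalent


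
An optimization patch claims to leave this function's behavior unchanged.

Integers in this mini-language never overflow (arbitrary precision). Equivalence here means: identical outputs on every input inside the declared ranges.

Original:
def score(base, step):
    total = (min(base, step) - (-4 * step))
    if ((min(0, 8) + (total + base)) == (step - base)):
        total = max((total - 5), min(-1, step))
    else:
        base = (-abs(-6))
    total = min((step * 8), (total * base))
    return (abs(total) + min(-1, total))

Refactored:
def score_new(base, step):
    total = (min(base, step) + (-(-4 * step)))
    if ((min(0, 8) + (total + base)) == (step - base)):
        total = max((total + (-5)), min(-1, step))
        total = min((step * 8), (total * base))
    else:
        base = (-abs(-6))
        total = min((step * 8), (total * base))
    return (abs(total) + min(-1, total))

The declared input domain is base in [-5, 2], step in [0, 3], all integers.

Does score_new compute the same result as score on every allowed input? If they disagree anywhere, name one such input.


The two versions differ — the changes include min/max/abs usage differs, statement counts differ, constant usage differs, arithmetic usage differs.
As a probe, take base=-2, step=1: score runs total=2, then ((min(0, 8) + (total + base)) == (step - base)) is false, then base=-6, then total=-12, then returns 0; score_new runs total=2, then ((min(0, 8) + (total + base)) == (step - base)) is false, then base=-6, then total=-12, then returns 0; both end at 0.
An exhaustive pass over the 32 declared inputs shows identical outputs.
verdict: equivalent


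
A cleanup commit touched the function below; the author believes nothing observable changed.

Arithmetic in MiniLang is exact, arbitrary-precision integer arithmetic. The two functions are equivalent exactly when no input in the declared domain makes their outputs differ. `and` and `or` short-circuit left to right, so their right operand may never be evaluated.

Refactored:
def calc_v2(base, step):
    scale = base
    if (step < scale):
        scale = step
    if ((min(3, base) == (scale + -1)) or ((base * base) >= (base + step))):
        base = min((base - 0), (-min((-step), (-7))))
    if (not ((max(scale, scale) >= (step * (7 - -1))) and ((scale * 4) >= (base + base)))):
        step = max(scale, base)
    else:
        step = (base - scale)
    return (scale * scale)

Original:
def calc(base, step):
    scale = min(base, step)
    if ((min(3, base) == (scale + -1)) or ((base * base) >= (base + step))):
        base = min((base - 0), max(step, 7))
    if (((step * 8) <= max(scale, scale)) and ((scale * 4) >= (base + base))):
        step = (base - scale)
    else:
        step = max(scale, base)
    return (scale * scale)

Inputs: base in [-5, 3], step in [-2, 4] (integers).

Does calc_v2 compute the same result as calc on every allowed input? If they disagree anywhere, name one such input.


This is a faithful refactor — min/max/abs usage differs; also statement counts differ; also comparison usage differs; also boolean connective usage differs; also constant usage differs; also arithmetic usage differs; also branching structure differs, but the computed results match everywhere.
One worked example (base=-5, step=4) — calc: scale = -5; ((min(3, base) == (scale + -1)) or ((base * base) >= (base + step))) -> true; base = -5; (((step * 8) <= max(scale, scale)) and ((scale * 4) >= (base + base))) -> false; step = -5; return 25; calc_v2: scale = -5; (step < scale) -> false; ((min(3, base) == (scale + -1)) or ((base * base) >= (base + step))) -> true; base = -5; (not ((max(scale, scale) >= (step * (7 - -1))) and ((scale * 4) >= (base + base)))) -> true; step = -5; return 25; agreement on 25.
Across all 63 domain points the two functions coincide.
verdict: equivalent


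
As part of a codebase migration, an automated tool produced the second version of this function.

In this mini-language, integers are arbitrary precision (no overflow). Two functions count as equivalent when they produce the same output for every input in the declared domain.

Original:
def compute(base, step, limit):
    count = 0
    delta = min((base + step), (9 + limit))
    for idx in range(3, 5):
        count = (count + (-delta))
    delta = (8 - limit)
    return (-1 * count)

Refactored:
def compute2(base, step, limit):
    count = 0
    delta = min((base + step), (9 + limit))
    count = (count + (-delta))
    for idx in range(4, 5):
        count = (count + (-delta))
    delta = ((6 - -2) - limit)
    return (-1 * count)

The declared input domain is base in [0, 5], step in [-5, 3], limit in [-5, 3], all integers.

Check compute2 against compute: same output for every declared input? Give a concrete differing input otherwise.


Side by side, the visible changes include: arithmetic usage differs, constant usage differs, statement counts differ, loop structure differs.
One worked example (base=1, step=-5, limit=0) — compute: count := 0 | delta := -4 | iter idx=3: | count := 4 | iter idx=4: | count := 8 | delta := 8 | result -8; compute2: count := 0 | delta := -4 | count := 4 | iter idx=4: | count := 8 | delta := 8 | result -8; agreement on -8.
Every one of the 486 inputs gives matching results.
verdict: equivalent


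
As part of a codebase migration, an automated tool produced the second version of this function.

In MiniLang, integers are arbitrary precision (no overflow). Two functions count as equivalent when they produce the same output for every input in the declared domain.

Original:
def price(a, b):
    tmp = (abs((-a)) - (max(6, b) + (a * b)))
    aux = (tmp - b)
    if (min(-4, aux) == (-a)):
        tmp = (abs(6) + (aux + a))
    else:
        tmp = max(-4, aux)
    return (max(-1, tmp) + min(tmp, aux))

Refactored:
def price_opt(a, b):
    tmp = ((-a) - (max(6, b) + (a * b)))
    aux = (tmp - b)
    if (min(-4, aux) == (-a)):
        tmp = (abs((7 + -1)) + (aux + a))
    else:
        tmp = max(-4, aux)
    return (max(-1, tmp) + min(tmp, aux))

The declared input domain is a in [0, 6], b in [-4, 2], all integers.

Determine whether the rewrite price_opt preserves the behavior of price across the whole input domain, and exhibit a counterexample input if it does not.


Input a=1, b=-4: 6 from price versus 2 from price_opt.
verdict: not equivalent; witness: a=1, b=-4


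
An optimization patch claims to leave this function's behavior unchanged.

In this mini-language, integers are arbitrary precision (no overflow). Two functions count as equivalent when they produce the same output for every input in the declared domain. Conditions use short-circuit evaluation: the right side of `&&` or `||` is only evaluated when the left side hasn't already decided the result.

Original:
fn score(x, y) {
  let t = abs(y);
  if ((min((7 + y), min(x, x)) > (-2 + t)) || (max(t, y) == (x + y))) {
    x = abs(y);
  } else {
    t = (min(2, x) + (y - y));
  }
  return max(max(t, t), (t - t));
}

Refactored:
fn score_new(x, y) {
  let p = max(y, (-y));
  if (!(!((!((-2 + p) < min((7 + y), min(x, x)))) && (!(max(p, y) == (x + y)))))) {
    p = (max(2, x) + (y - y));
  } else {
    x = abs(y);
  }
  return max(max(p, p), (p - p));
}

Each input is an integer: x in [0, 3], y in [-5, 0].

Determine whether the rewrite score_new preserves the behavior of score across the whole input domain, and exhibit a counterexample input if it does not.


Consider the input x=0, y=-5.
score: t := 5 | ((min((7 + y), min(x, x)) > (-2 + t)) || (max(t, y) == (x + y))): false | t := 0 | result 0
score_new: p := 5 | (!(!((!((-2 + p) < min((7 + y), min(x, x)))) && (!(max(p, y) == (x + y)))))): true | p := 2 | result 2
0 vs 2 — the two versions disagree here.
verdict: not equivalent; witness: x=0, y=-5


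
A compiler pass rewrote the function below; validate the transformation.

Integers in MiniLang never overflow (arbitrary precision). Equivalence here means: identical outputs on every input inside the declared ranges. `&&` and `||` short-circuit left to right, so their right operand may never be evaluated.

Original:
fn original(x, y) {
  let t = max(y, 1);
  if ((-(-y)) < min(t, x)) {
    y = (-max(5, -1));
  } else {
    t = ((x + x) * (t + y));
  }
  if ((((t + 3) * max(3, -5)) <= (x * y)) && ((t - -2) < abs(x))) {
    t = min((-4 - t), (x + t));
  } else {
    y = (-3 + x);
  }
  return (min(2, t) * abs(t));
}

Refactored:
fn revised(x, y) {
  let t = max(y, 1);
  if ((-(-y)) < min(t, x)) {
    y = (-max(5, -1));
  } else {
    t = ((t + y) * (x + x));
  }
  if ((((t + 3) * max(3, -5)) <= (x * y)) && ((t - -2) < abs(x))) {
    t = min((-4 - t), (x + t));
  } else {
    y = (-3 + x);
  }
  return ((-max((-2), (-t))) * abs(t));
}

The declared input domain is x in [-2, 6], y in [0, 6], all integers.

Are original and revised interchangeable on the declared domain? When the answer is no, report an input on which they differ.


The two versions differ — the changes include min/max/abs usage differs.
Tracing x=6, y=4: original: t = 4; ((-(-y)) < min(t, x)) -> false; t = 96; ((((t + 3) * max(3, -5)) <= (x * y)) && ((t - -2) < abs(x))) -> false; y = 3; return 192 | revised: t = 4; ((-(-y)) < min(t, x)) -> false; t = 96; ((((t + 3) * max(3, -5)) <= (x * y)) && ((t - -2) < abs(x))) -> false; y = 3; return 192 — matching result 192.
An exhaustive pass over the 63 declared inputs shows identical outputs.
verdict: equivalent


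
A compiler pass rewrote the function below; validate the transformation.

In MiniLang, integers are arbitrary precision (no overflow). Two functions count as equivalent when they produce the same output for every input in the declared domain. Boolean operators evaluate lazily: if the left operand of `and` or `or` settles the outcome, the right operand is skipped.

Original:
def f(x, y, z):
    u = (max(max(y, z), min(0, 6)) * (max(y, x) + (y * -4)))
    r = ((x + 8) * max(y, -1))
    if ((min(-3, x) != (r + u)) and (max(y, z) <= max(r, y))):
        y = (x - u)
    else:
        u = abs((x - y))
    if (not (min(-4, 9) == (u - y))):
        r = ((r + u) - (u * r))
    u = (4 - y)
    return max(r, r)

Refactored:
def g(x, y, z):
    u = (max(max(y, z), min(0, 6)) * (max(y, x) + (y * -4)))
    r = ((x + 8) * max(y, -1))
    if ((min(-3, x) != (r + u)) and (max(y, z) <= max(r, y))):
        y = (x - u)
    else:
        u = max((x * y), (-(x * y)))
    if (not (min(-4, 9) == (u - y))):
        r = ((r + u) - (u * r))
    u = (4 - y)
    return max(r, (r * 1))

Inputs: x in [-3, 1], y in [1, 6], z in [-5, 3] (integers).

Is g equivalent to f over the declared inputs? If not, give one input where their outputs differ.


Take x=-2, y=1, z=3.
f: u = -9; r = 6; ((min(-3, x) != (r + u)) and (max(y, z) <= max(r, y))) -> false; u = 3; (not (min(-4, 9) == (u - y))) -> true; r = -9; u = 3; return -9
g: u = -9; r = 6; ((min(-3, x) != (r + u)) and (max(y, z) <= max(r, y))) -> false; u = 2; (not (min(-4, 9) == (u - y))) -> true; r = -4; u = 3; return -4
-9 against -4: the behavior changed.
verdict: not equivalent; witness: x=-2, y=1, z=3


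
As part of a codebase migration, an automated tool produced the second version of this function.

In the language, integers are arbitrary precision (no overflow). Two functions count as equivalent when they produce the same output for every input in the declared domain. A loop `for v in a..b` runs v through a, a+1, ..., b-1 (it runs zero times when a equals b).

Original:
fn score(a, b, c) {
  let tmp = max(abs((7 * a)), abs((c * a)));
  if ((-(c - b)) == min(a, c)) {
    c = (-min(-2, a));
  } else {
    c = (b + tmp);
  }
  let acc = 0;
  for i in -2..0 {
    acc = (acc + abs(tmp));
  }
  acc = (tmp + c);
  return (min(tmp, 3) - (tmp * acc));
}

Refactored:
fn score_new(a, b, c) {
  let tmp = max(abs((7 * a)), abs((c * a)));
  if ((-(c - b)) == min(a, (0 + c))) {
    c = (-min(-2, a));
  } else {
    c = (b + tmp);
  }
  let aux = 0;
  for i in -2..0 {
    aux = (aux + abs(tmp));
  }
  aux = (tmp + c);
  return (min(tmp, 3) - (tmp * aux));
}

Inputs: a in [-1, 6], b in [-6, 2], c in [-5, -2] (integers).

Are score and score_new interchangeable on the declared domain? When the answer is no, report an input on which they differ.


This is a faithful refactor — constant usage differs; and local variable names differ; and arithmetic usage differs, but the computed results match everywhere.
Spot check at a=1, b=-5, c=-4 — score: tmp = 7; ((-(c - b)) == min(a, c)) -> false; c = 2; acc = 0; [i=-2]; acc = 7; [i=-1]; acc = 14; acc = 9; return -60. score_new: tmp = 7; ((-(c - b)) == min(a, (0 + c))) -> false; c = 2; aux = 0; [i=-2]; aux = 7; [i=-1]; aux = 14; aux = 9; return -60. Both give -60.
Checked all 288 inputs in the declared domain: the outputs agree on every one.
verdict: equivalent


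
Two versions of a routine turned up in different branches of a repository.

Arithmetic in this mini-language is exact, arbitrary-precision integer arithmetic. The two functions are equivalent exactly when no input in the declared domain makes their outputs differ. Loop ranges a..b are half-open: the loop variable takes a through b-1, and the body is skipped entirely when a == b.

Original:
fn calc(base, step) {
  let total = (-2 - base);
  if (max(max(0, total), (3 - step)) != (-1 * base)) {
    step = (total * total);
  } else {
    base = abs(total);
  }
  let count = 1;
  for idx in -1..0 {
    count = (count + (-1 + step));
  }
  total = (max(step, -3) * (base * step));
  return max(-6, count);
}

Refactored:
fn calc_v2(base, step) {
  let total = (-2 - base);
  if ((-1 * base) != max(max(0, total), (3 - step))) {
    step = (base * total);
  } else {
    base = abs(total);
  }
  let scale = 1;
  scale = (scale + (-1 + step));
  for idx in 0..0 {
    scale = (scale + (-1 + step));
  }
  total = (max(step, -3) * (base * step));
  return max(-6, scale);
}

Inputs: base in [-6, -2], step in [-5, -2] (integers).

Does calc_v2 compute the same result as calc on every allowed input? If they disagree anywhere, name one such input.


Take base=-6, step=-5.
calc: total = 4; (max(max(0, total), (3 - step)) != (-1 * base)) -> true; step = 16; count = 1; [idx=-1]; count = 16; total = -1536; return 16
calc_v2: total = 4; ((-1 * base) != max(max(0, total), (3 - step))) -> true; step = -24; scale = 1; scale = -24; the idx loop: no iterations; total = -432; return -6
16 != -6, so the rewrite changes behavior.
verdict: not equivalent; witness: base=-6, step=-5


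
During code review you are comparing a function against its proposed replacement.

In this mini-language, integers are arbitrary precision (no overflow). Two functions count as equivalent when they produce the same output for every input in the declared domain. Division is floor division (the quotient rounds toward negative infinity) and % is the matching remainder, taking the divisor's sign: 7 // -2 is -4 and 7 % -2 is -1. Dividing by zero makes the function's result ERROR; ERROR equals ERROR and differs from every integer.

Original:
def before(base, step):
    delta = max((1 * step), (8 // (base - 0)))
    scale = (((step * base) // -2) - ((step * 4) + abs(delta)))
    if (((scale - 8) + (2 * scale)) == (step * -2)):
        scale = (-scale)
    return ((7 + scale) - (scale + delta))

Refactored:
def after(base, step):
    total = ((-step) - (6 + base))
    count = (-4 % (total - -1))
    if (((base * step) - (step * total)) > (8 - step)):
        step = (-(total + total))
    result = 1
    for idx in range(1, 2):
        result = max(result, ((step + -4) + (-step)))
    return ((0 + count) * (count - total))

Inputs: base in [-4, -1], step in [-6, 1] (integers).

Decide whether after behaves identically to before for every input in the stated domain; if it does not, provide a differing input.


There is a counterexample at base=-4, step=-6: 9 on one side, -3 on the other.
before: delta=-2, then scale=10, then (((scale - 8) + (2 * scale)) == (step * -2)) is false, then returns 9
after: total=4, then count=1, then (((base * step) - (step * total)) > (8 - step)) is true, then step=-8, then result=1, then (idx=1), then result=1, then returns -3
verdict: not equivalent; witness: base=-4, step=-6


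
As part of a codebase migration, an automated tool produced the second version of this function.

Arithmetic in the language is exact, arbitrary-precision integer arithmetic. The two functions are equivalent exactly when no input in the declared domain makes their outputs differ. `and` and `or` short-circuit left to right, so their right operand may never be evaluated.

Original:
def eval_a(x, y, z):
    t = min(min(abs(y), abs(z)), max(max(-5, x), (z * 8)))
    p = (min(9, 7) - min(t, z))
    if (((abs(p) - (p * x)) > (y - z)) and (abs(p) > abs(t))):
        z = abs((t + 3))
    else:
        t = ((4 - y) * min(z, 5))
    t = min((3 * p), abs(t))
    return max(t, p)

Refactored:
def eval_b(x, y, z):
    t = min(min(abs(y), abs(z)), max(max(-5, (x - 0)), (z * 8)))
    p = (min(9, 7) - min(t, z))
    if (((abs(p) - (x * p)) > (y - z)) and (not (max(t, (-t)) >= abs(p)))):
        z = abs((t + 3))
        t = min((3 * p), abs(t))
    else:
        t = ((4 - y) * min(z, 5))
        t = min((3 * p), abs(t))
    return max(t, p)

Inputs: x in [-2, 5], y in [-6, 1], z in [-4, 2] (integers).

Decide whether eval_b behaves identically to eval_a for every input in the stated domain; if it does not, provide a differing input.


The two are interchangeable: statement counts differ; also comparison usage differs; also arithmetic usage differs; also min/max/abs usage differs; also boolean connective usage differs; also constant usage differs, and every declared input agrees.
One worked example (x=5, y=-5, z=-4) — eval_a: t becomes 4; next p becomes 11; next (((abs(p) - (p * x)) > (y - z)) and (abs(p) > abs(t))) evaluates to false; next t becomes -36; next t becomes 33; next final value 33; eval_b: t becomes 4; next p becomes 11; next (((abs(p) - (x * p)) > (y - z)) and (not (max(t, (-t)) >= abs(p)))) evaluates to false; next t becomes -36; next t becomes 33; next final value 33; agreement on 33.
Checked all 448 inputs in the declared domain: the outputs agree on every one.
verdict: equivalent


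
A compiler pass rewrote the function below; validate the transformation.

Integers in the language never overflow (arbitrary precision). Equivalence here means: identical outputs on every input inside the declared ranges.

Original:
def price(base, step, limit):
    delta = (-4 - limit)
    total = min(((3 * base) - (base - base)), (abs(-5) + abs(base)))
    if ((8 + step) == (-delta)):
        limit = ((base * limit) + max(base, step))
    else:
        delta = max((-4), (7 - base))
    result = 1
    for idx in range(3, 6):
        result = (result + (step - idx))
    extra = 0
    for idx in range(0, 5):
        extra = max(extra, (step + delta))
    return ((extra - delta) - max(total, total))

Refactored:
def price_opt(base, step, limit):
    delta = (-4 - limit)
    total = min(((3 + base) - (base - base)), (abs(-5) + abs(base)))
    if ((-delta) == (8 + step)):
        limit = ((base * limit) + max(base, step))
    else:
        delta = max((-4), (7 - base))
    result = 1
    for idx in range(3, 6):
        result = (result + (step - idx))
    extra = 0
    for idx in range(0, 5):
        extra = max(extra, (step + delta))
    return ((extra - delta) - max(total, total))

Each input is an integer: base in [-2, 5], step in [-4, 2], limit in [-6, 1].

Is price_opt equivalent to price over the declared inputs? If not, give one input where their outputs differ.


The rewrite breaks on base=-2, step=-4, limit=-6, where the results are 2 and -5.
price: delta=2, then total=-6, then ((8 + step) == (-delta)) is false, then delta=9, then result=1, then (idx=3), then result=-6, then (idx=4), then result=-14, then (idx=5), then result=-23, then extra=0, then (idx=0), then extra=5, then (idx=1), then extra=5, then (idx=2), then extra=5, then (idx=3), then extra=5, then (idx=4), then extra=5, then returns 2
price_opt: delta=2, then total=1, then ((-delta) == (8 + step)) is false, then delta=9, then result=1, then (idx=3), then result=-6, then (idx=4), then result=-14, then (idx=5), then result=-23, then extra=0, then (idx=0), then extra=5, then (idx=1), then extra=5, then (idx=2), then extra=5, then (idx=3), then extra=5, then (idx=4), then extra=5, then returns -5
verdict: not equivalent; witness: base=-2, step=-4, limit=-6


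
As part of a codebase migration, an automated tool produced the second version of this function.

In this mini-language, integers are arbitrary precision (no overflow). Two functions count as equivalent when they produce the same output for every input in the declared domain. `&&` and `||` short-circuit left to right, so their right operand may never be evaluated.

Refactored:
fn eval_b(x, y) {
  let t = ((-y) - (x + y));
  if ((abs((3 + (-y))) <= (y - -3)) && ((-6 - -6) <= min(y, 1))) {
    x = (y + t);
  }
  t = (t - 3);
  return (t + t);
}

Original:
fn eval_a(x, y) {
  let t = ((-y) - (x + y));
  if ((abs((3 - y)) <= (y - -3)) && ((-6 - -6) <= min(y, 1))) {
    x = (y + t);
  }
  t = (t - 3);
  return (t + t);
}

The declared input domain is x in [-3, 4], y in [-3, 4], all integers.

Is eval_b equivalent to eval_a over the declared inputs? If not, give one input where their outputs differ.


Reading the diff, among the changes: arithmetic usage differs.
As a probe, take x=-1, y=4: eval_a runs t becomes -7; next ((abs((3 - y)) <= (y - -3)) && ((-6 - -6) <= min(y, 1))) evaluates to true; next x becomes -3; next t becomes -10; next final value -20; eval_b runs t becomes -7; next ((abs((3 + (-y))) <= (y - -3)) && ((-6 - -6) <= min(y, 1))) evaluates to true; next x becomes -3; next t becomes -10; next final value -20; both end at -20.
Every one of the 64 inputs gives matching results.
verdict: equivalent


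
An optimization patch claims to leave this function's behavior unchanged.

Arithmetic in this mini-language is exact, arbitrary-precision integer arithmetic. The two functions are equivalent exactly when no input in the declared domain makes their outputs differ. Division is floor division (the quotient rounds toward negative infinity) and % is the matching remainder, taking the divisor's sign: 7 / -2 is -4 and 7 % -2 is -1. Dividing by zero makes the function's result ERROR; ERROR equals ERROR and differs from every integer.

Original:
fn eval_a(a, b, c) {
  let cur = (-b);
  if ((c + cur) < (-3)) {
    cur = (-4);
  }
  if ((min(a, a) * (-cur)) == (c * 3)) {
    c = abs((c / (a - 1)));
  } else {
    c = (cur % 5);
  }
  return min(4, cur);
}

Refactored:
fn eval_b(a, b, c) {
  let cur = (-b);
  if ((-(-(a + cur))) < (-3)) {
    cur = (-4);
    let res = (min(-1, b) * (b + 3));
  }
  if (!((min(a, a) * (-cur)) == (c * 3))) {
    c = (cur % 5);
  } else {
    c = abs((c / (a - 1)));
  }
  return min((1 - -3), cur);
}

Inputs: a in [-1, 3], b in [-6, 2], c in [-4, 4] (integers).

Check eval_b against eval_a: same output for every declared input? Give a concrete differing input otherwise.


The rewrite breaks on a=-1, b=0, c=-4, where the results are -4 and 0.
eval_a: cur = 0; ((c + cur) < (-3)) -> true; cur = -4; ((min(a, a) * (-cur)) == (c * 3)) -> false; c = 1; return -4
eval_b: cur = 0; ((-(-(a + cur))) < (-3)) -> false; (!((min(a, a) * (-cur)) == (c * 3))) -> true; c = 0; return 0
verdict: not equivalent; witness: a=-1, b=0, c=-4


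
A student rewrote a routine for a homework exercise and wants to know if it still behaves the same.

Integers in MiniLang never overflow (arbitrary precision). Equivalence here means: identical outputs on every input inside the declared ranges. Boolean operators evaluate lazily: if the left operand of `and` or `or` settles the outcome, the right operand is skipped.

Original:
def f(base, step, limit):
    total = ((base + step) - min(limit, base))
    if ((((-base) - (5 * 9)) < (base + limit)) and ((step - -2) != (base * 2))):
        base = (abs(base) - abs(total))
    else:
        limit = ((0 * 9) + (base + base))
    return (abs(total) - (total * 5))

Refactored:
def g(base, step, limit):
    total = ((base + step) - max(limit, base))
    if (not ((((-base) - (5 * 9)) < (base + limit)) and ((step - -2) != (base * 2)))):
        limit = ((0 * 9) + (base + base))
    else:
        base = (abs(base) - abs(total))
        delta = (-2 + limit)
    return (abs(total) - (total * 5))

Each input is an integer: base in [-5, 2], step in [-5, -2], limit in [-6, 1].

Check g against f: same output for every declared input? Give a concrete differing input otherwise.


Evaluate both at base=-5, step=-5, limit=-6.
f: total := -4 | ((((-base) - (5 * 9)) < (base + limit)) and ((step - -2) != (base * 2))): true | base := 1 | result 24
g: total := -5 | (not ((((-base) - (5 * 9)) < (base + limit)) and ((step - -2) != (base * 2)))): false | base := 0 | delta := -8 | result 30
24 against 30: the behavior changed.
verdict: not equivalent; witness: base=-5, step=-5, limit=-6


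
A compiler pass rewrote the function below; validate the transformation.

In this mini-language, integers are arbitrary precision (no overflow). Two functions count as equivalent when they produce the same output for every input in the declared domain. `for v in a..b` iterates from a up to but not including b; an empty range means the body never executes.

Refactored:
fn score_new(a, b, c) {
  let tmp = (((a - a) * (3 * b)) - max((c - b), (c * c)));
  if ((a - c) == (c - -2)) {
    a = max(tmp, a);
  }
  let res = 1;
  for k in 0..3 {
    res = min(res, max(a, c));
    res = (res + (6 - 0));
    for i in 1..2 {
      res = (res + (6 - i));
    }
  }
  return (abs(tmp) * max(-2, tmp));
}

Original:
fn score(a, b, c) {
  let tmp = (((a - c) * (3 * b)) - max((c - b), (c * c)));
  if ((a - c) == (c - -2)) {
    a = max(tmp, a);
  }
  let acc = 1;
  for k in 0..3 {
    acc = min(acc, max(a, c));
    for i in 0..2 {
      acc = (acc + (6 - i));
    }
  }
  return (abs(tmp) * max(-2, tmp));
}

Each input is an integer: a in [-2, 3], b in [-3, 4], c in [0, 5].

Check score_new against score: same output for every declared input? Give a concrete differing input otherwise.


Not equivalent: a=-2, b=-3, c=0 separates them (225 vs -6).
score: tmp = 15; ((a - c) == (c - -2)) -> false; acc = 1; [k=0]; acc = 0; [i=0]; acc = 6; [i=1]; acc = 11; [k=1]; acc = 0; [i=0]; acc = 6; [i=1]; acc = 11; [k=2]; acc = 0; [i=0]; acc = 6; [i=1]; acc = 11; return 225
score_new: tmp = -3; ((a - c) == (c - -2)) -> false; res = 1; [k=0]; res = 0; res = 6; [i=1]; res = 11; [k=1]; res = 0; res = 6; [i=1]; res = 11; [k=2]; res = 0; res = 6; [i=1]; res = 11; return -6
verdict: not equivalent; witness: a=-2, b=-3, c=0


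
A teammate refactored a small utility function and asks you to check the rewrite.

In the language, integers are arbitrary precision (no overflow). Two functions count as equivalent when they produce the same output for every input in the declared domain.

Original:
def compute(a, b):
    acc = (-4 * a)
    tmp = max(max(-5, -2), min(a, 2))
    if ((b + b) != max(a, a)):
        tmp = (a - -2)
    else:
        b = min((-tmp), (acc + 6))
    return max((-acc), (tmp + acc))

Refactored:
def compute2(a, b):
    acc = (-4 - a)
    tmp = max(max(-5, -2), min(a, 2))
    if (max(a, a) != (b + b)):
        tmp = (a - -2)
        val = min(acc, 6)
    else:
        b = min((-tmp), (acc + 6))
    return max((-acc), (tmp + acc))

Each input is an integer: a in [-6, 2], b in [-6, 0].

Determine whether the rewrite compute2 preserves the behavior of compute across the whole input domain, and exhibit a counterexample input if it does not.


Evaluate both at a=-6, b=-6.
compute: acc=24, then tmp=-2, then ((b + b) != max(a, a)) is true, then tmp=-4, then returns 20
compute2: acc=2, then tmp=-2, then (max(a, a) != (b + b)) is true, then tmp=-4, then val=2, then returns -2
20 and -2 differ, so these are not the same function on this domain.
verdict: not equivalent; witness: a=-6, b=-6


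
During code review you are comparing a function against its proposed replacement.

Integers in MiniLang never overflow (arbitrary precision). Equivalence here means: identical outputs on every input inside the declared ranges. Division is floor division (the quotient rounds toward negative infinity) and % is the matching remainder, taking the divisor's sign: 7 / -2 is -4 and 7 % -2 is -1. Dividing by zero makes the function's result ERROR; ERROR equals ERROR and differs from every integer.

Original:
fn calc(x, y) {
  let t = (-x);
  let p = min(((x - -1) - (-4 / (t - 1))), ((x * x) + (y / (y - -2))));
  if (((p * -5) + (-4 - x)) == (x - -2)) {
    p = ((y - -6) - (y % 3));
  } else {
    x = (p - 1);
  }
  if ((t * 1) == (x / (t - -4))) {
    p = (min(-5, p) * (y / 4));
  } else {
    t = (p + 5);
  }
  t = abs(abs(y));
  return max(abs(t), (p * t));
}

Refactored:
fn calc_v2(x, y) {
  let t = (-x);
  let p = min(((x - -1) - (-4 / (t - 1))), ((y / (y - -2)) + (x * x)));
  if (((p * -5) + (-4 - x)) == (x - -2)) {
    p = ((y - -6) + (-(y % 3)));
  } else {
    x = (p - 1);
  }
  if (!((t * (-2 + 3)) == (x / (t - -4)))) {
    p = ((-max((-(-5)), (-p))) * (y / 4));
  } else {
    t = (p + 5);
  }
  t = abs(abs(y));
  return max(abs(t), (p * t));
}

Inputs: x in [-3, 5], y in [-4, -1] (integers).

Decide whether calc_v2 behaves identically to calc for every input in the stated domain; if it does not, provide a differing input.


Take x=-3, y=-4.
calc: t becomes 3; next p becomes 0; next (((p * -5) + (-4 - x)) == (x - -2)) evaluates to true; next p becomes 0; next ((t * 1) == (x / (t - -4))) evaluates to false; next t becomes 5; next t becomes 4; next final value 4
calc_v2: t becomes 3; next p becomes 0; next (((p * -5) + (-4 - x)) == (x - -2)) evaluates to true; next p becomes 0; next (!((t * (-2 + 3)) == (x / (t - -4)))) evaluates to true; next p becomes 5; next t becomes 4; next final value 20
4 vs 20 — the two versions disagree here.
verdict: not equivalent; witness: x=-3, y=-4


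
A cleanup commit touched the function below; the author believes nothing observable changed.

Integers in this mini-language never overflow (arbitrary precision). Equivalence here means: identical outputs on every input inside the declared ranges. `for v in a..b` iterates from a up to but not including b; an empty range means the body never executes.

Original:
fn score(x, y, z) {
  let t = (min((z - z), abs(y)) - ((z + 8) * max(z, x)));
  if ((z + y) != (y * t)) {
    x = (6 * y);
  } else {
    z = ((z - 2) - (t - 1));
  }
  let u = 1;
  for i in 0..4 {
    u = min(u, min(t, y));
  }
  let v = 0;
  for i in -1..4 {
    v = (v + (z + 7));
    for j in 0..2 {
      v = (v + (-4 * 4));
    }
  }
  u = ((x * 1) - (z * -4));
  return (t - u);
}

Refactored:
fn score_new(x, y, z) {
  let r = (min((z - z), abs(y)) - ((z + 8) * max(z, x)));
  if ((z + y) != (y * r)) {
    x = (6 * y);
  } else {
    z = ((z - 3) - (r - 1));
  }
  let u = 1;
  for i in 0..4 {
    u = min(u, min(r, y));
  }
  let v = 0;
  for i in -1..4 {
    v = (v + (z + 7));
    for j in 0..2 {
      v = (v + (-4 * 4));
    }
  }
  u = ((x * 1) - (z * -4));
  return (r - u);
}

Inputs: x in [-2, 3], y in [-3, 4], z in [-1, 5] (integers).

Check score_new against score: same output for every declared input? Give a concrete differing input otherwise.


Consider the input x=-2, y=0, z=0.
score: t := 0 | ((z + y) != (y * t)): false | z := -1 | u := 1 | iter i=0: | u := 0 | iter i=1: | u := 0 | iter i=2: | u := 0 | iter i=3: | u := 0 | v := 0 | iter i=-1: | v := 6 | iter j=0: | v := -10 | iter j=1: | v := -26 | iter i=0: | v := -20 | iter j=0: | v := -36 | iter j=1: | v := -52 | iter i=1: | v := -46 | iter j=0: | v := -62 | iter j=1: | v := -78 | iter i=2: | v := -72 | iter j=0: | v := -88 | iter j=1: | v := -104 | iter i=3: | v := -98 | iter j=0: | v := -114 | iter j=1: | v := -130 | u := -6 | result 6
score_new: r := 0 | ((z + y) != (y * r)): false | z := -2 | u := 1 | iter i=0: | u := 0 | iter i=1: | u := 0 | iter i=2: | u := 0 | iter i=3: | u := 0 | v := 0 | iter i=-1: | v := 5 | iter j=0: | v := -11 | iter j=1: | v := -27 | iter i=0: | v := -22 | iter j=0: | v := -38 | iter j=1: | v := -54 | iter i=1: | v := -49 | iter j=0: | v := -65 | iter j=1: | v := -81 | iter i=2: | v := -76 | iter j=0: | v := -92 | iter j=1: | v := -108 | iter i=3: | v := -103 | iter j=0: | v := -119 | iter j=1: | v := -135 | u := -10 | result 10
6 vs 10 — the two versions disagree here.
verdict: not equivalent; witness: x=-2, y=0, z=0
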